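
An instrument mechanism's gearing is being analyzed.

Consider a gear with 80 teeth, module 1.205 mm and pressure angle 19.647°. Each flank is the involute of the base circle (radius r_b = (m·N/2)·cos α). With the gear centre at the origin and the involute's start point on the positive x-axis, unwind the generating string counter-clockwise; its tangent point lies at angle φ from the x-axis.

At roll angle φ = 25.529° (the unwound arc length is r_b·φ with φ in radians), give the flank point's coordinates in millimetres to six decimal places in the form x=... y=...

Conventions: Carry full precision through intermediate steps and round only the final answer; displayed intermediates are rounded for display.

recognized (one wheel, involute flank): single-mesh tooth geometry, m = 1.205, N = 80
pitch radius r_p = m·N/2 = 1.205·80/2 = 48.200000
base radius r_b = r_p·cos α = 48.200000·cos 19.647° = 45.393891
roll angle φ = 25.529° = 0.44556510 rad
x = r_b·(cos φ + φ·sin φ) = 49.678689
y = r_b·(sin φ − φ·cos φ) = 1.312088

x=49.678689 y=1.312088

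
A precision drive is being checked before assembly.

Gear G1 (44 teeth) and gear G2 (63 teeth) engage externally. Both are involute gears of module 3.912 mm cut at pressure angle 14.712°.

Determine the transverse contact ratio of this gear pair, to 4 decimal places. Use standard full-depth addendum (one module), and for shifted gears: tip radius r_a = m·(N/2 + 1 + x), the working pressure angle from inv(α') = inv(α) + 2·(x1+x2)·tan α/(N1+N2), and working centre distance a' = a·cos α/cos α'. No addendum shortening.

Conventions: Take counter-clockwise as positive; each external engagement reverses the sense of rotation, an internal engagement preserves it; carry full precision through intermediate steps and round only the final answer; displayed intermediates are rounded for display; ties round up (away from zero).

topology: single-mesh involute geometry — m = 3.912, 44T/63T pair
base radii: r_b1 = 83.242356, r_b2 = 119.187919
tip radii: r_a1 = 89.976000, r_a2 = 127.140000
no profile shift: α' = α, a' = a
action lengths: √(r_a1²−r_b1²) = 34.152463, √(r_a2²−r_b2²) = 44.258554
base pitch p_b = π·m·cos α = 11.886981
CR = (34.152463 + 44.258554 − 209.292000·sin 14.71200°)/11.886981 = 2.124939
contact ratio ≈ 2.1249

2.1249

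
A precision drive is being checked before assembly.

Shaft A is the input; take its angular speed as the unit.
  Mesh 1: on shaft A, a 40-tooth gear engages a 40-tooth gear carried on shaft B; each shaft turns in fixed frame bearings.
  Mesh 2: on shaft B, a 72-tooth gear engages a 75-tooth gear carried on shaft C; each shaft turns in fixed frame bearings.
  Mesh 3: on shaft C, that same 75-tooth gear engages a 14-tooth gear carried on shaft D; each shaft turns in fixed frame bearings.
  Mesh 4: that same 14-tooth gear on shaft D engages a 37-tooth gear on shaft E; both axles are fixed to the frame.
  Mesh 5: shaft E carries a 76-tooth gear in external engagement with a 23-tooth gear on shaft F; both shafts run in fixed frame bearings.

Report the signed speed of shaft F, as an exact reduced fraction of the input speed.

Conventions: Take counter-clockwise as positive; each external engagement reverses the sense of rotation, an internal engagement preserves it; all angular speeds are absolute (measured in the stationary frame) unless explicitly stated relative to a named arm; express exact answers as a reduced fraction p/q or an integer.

5-mesh fixed-axis compound train (all bearings frame-fixed)
mesh 1 [40T→40T]: |ω|/ω_in = 1×40/40 = 1, sense flips to −
mesh 2 [72T→75T]: |ω|/ω_in = 1×72/75 = 24/25, sense flips to +
mesh 3 [75T→14T]: |ω|/ω_in = (24/25)×75/14 = 36/7, sense flips to −
mesh 4 [14T→37T]: |ω|/ω_in = (36/7)×14/37 = 72/37, sense flips to +
mesh 5 [76T→23T]: |ω|/ω_in = (72/37)×76/23 = 5472/851, sense flips to −
signed output speed (× input speed) = -5472/851

-5472/851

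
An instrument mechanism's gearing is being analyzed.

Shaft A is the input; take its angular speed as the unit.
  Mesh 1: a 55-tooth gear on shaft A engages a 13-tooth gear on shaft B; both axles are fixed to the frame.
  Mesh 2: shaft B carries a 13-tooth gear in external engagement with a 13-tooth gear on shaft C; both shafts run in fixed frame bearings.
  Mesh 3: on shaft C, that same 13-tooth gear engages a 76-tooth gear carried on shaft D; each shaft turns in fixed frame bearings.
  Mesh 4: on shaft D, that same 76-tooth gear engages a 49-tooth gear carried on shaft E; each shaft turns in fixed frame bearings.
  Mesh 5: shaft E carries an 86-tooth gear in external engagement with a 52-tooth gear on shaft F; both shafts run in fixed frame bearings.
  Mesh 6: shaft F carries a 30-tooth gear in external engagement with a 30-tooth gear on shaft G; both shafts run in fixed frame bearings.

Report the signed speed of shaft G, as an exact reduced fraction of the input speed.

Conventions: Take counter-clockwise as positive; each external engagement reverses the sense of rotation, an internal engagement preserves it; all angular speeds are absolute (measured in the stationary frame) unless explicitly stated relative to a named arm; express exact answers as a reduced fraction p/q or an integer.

2365/1274

6-mesh fixed-axis compound train (all bearings frame-fixed)
mesh 1 [55T→13T]: |ω|/ω_in = 1×55/13 = 55/13, sense flips to −
mesh 2 [13T→13T]: |ω|/ω_in = (55/13)×13/13 = 55/13, sense flips to +
mesh 3 [13T→76T]: |ω|/ω_in = (55/13)×13/76 = 55/76, sense flips to −
mesh 4 [76T→49T]: |ω|/ω_in = (55/76)×76/49 = 55/49, sense flips to +
mesh 5 [86T→52T]: |ω|/ω_in = (55/49)×86/52 = 2365/1274, sense flips to −
mesh 6 [30T→30T]: |ω|/ω_in = (2365/1274)×30/30 = 2365/1274, sense flips to +
signed output speed (× input speed) = 2365/1274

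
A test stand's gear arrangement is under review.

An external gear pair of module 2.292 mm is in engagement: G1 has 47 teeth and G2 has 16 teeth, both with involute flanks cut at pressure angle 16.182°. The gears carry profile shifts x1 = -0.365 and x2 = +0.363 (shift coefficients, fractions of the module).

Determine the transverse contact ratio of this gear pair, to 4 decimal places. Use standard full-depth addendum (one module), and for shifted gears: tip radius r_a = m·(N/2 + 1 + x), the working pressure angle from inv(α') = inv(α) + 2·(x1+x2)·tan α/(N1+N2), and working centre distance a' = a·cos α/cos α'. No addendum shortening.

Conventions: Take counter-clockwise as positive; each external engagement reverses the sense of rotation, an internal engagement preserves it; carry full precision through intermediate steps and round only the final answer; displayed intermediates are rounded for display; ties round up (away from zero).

1.7010

topology: single-mesh involute geometry — m = 2.292, 47T/16T pair
base radii: r_b1 = 51.728057, r_b2 = 17.609551
tip radii: r_a1 = 55.317420, r_a2 = 21.459996
inv(α') = inv(16.182°) + 2·(-0.365+0.363)·tan α/(47+16) = 0.00773861  ⇒  α' = 16.16945°
a' = a·cos α / cos α' = 72.1980·cos 16.182°/cos 16.16945° = 72.193414
action lengths: √(r_a1²−r_b1²) = 19.601660, √(r_a2²−r_b2²) = 12.265200
base pitch p_b = π·m·cos α = 6.915255
CR = (19.601660 + 12.265200 − 72.193414·sin 16.16945°)/6.915255 = 1.700950
contact ratio ≈ 1.7010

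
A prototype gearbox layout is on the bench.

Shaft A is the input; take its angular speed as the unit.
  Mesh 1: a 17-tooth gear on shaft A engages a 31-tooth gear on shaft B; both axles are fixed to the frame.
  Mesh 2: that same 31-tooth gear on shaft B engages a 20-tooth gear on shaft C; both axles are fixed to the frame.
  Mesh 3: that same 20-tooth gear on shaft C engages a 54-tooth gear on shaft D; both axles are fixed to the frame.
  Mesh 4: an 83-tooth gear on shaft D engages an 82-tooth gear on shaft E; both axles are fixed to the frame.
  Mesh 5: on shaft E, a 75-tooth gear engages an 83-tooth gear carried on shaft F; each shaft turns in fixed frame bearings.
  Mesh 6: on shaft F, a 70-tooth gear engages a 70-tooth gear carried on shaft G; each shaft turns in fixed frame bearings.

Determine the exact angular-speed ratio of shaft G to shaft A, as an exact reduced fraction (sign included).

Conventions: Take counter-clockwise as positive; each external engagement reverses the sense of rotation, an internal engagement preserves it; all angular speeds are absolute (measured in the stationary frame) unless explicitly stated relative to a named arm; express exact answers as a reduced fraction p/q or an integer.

class = fixed-axis compound train [6 meshes; 6 ratios multiply, 6 sense flips]
mesh 1 [17T→31T]: running ratio 17/31, sense −
mesh 2 [31T→20T]: running ratio 17/20, sense +
mesh 3 [20T→54T]: running ratio 17/54, sense −
mesh 4 [83T→82T]: running ratio 1411/4428, sense +
mesh 5 [75T→83T]: running ratio 425/1476, sense −
mesh 6 [70T→70T]: running ratio 425/1476, sense +
ω_out/ω_in = 425/1476

425/1476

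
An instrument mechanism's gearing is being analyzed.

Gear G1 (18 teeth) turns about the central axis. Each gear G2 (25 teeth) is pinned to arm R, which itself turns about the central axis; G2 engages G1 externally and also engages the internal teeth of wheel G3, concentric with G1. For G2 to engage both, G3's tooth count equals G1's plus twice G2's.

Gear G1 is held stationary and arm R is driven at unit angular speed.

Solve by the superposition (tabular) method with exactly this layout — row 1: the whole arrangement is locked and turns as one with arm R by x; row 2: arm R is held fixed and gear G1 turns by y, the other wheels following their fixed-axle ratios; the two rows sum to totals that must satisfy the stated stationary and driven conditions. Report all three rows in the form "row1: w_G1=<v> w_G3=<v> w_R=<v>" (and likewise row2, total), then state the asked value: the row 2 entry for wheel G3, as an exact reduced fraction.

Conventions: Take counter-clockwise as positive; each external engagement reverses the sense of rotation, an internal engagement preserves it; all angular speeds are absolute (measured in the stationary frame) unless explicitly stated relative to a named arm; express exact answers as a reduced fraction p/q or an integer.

row1: w_G1=1 w_G3=1 w_R=1
row2: w_G1=-1 w_G3=9/34 w_R=0
total: w_G1=0 w_G3=43/34 w_R=1
asked value: 9/34

class = planetary set [G3 = 18+2·25 = 68; Willis about the carrier]
row 1: whole set turns with the arm by x
row 2 — arm fixed, fixed-axis ratios: sun y, ring −(18/68)·y, arm 0
boundary: total ω_sun = x + y = 0 and total ω_arm = x = 1  ⇒  y = -1, x = 1
row 2 ring = −(18/68)·(-1) = 9/34
totals (row 1 + row 2): sun 1 + (-1) = 0, ring 1 + 9/34 = 43/34, arm 1 + 0 = 1
asked cell (row2, ring) = 9/34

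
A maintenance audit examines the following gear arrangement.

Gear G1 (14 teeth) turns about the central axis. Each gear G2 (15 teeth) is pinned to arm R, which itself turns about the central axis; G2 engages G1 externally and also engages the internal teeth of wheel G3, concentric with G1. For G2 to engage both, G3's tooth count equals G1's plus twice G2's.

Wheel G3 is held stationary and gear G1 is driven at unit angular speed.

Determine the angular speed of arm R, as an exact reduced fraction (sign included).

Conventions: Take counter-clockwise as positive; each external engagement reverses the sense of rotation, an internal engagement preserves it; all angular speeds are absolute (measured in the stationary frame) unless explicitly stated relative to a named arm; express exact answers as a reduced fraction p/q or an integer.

topology: planetary set — G1 14T / G2 15T / G3 44T, arm = carrier (Willis)
ring teeth: 14 + 2·15 = 44
14(ω_sun−ω_arm) = −44(ω_ring−ω_arm),  ω_ring = 0, ω_sun = 1
14(1−ω_arm) = −44(0−ω_arm)  ⇒  58·ω_arm = 14  ⇒  ω_arm = 7/29
exact speed ratio = 7/29

7/29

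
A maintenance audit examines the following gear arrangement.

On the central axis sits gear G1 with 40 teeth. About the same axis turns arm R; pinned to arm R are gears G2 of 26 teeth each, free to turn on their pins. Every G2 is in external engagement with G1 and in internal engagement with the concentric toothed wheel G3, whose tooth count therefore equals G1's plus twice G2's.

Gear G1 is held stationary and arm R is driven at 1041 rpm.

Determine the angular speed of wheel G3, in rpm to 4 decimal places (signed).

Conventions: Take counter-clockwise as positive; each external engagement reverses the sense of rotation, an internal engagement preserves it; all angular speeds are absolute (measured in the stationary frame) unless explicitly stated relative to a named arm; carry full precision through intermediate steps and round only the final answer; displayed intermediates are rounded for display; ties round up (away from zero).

recognized (axles ride arm R): planetary set, 40/26/92 teeth
normalise by the input: solve with ω_arm = 1, then scale by 1041 rpm
ring teeth: 40 + 2·26 = 92
40(ω_sun−ω_arm) = −92(ω_ring−ω_arm),  ω_sun = 0, ω_arm = 1
ω_ring = 1 − (40/92)(0−1) = 33/23
scale: ω_ring = 33/23 × 1041 rpm = +1493.6087 rpm

+1493.6087 rpm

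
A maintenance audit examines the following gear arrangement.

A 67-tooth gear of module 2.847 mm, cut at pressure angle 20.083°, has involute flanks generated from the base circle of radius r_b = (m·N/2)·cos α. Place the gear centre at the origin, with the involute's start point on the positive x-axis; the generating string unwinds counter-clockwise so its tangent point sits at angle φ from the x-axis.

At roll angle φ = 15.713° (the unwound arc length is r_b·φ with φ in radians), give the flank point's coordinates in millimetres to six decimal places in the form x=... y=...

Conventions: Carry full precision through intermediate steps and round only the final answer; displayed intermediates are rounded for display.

x=92.880756 y=0.611233

recognized (one wheel, involute flank): single-mesh tooth geometry, m = 2.847, N = 67
pitch radius r_p = m·N/2 = 2.847·67/2 = 95.374500
base radius r_b = r_p·cos α = 95.374500·cos 20.083° = 89.575366
roll angle φ = 15.713° = 0.27424359 rad
x = r_b·(cos φ + φ·sin φ) = 92.880756
y = r_b·(sin φ − φ·cos φ) = 0.611233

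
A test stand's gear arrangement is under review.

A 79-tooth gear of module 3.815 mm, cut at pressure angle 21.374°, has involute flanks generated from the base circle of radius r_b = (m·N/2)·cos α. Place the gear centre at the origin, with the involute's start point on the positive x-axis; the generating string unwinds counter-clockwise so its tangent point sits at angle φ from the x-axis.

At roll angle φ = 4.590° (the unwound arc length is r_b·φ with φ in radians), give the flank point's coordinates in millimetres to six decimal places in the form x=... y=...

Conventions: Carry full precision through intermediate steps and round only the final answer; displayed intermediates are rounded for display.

x=140.777635 y=0.024033

single-mesh involute tooth geometry (79T wheel at module 3.815)
pitch radius r_p = m·N/2 = 3.815·79/2 = 150.692500
base radius r_b = r_p·cos α = 150.692500·cos 21.374° = 140.328065
roll angle φ = 4.590° = 0.08011061 rad
x = r_b·(cos φ + φ·sin φ) = 140.777635
y = r_b·(sin φ − φ·cos φ) = 0.024033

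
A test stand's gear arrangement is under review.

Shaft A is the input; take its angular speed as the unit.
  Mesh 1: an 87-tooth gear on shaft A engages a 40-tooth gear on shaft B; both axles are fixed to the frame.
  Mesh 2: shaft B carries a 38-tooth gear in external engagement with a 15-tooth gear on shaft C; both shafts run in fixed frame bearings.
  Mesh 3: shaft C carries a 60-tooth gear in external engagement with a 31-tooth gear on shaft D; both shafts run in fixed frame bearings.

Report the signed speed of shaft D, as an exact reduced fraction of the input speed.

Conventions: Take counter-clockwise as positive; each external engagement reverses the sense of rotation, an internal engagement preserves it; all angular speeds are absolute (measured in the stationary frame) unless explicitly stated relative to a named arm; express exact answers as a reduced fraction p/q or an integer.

-1653/155

3-mesh fixed-axis compound train (all bearings frame-fixed)
mesh 1 [87T→40T]: |ω|/ω_in = 1×87/40 = 87/40, sense flips to −
mesh 2 [38T→15T]: |ω|/ω_in = (87/40)×38/15 = 551/100, sense flips to +
mesh 3 [60T→31T]: |ω|/ω_in = (551/100)×60/31 = 1653/155, sense flips to −
signed output speed (× input speed) = -1653/155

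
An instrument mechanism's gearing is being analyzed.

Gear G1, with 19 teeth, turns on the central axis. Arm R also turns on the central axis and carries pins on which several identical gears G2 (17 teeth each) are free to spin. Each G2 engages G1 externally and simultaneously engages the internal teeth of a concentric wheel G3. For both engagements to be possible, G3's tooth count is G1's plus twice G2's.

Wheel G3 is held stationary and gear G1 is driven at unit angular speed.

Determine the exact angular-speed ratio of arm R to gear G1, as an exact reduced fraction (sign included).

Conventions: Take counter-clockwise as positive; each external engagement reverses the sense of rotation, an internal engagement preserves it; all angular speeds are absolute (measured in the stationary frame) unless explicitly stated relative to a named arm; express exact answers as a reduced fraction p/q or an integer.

19/72

recognized (axles ride arm R): planetary set, 19/17/53 teeth
ring teeth: 19 + 2·17 = 53
19(ω_sun−ω_arm) = −53(ω_ring−ω_arm),  ω_ring = 0, ω_sun = 1
19(1−ω_arm) = −53(0−ω_arm)  ⇒  72·ω_arm = 19  ⇒  ω_arm = 19/72
ω_out/ω_in = 19/72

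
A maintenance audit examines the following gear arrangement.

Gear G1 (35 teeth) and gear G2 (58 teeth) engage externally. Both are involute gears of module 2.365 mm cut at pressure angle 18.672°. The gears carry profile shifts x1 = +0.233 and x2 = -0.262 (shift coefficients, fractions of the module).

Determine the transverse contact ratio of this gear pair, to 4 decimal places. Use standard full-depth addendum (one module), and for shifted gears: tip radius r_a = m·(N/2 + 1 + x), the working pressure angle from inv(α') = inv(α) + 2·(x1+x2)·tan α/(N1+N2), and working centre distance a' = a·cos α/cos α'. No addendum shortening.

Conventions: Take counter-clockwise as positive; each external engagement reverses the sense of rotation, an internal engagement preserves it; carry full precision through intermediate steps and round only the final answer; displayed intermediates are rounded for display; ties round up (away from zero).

1.7833

class = single-mesh tooth geometry [involute pair 35T × 58T, m = 2.365]
base radii: r_b1 = 39.209145, r_b2 = 64.975155
tip radii: r_a1 = 44.303545, r_a2 = 70.330370
inv(α') = inv(18.672°) + 2·(+0.233-0.262)·tan α/(35+58) = 0.01183810  ⇒  α' = 18.56561°
a' = a·cos α / cos α' = 109.9725·cos 18.672°/cos 18.56561° = 109.903726
action lengths: √(r_a1²−r_b1²) = 20.626367, √(r_a2²−r_b2²) = 26.918212
base pitch p_b = π·m·cos α = 7.038809
CR = (20.626367 + 26.918212 − 109.903726·sin 18.56561°)/7.038809 = 1.783297
contact ratio ≈ 1.7833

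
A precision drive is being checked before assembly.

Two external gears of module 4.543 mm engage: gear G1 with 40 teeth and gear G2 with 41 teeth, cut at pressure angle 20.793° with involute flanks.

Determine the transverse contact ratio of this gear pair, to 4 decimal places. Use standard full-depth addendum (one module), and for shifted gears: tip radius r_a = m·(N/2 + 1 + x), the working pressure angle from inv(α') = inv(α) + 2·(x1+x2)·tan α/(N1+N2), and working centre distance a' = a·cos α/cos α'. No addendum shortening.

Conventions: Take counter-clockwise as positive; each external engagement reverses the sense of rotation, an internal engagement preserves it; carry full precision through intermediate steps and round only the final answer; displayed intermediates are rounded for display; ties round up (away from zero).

single-mesh involute tooth geometry (40T engaging 41T at module 4.543)
base radii: r_b1 = 84.942202, r_b2 = 87.065757
tip radii: r_a1 = 95.403000, r_a2 = 97.674500
no profile shift: α' = α, a' = a
action lengths: √(r_a1²−r_b1²) = 43.434487, √(r_a2²−r_b2²) = 44.270327
base pitch p_b = π·m·cos α = 13.342690
CR = (43.434487 + 44.270327 − 183.991500·sin 20.79300°)/13.342690 = 1.678010
contact ratio ≈ 1.6780

1.6780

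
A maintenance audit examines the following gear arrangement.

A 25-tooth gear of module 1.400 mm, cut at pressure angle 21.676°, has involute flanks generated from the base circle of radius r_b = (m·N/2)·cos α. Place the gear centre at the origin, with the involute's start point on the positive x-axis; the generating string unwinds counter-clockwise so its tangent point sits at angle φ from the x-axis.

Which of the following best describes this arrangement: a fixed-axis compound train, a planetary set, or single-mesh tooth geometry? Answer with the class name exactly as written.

topology: single-mesh involute geometry — m = 1.400, N = 25
classification: single-mesh tooth geometry

single-mesh tooth geometry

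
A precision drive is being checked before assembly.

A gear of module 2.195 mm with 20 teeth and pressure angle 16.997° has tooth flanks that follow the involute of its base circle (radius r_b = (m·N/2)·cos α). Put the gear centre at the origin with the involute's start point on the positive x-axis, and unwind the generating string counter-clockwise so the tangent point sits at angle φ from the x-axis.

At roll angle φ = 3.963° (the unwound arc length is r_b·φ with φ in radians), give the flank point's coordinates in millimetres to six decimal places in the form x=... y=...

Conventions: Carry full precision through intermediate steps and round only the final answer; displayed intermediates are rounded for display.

x=21.041378 y=0.002314

single-mesh involute tooth geometry (20T wheel at module 2.195)
pitch radius r_p = m·N/2 = 2.195·20/2 = 21.950000
base radius r_b = r_p·cos α = 21.950000·cos 16.997° = 20.991225
roll angle φ = 3.963° = 0.06916740 rad
x = r_b·(cos φ + φ·sin φ) = 21.041378
y = r_b·(sin φ − φ·cos φ) = 0.002314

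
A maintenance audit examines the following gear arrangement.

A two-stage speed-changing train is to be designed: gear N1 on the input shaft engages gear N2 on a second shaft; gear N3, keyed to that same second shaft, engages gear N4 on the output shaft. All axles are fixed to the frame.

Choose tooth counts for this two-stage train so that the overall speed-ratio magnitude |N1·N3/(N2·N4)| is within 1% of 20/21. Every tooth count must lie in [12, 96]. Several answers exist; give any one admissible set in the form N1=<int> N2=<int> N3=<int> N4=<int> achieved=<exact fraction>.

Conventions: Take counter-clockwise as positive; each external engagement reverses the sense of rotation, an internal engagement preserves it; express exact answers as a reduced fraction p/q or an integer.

N1=12 N2=21 N3=20 N4=12 achieved=20/21

topology: fixed-axis compound train — 2 stages, target 20/21
target = 20/21 in lowest terms: an exact hit needs N1·N3 = k·20 and N2·N4 = k·21 for one integer k, every count in [12, 96]; additionally prefer no 1:1 stage (N1 ≠ N2, N3 ≠ N4)
k = 1…11: no 1:1-free in-range split of k·20 and k·21 into factor pairs; take k = 12
k = 12: N1·N3 = 240 = 12·20, N2·N4 = 252 = 21·12
achieved = 12·20/(21·12) = 20/21; |achieved − target| = 0 ≤ 1/105 ✓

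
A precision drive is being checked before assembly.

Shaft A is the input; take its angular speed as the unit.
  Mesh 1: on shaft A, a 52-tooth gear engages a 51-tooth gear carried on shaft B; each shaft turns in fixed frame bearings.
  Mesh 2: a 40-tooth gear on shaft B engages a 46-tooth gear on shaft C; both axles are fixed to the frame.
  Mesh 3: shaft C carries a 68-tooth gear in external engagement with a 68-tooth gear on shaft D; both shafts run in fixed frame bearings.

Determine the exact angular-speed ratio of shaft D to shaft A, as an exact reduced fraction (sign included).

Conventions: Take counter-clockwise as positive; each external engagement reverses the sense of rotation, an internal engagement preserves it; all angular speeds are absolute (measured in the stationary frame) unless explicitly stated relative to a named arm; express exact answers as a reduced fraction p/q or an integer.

class = fixed-axis compound train [3 meshes; 3 ratios multiply, 3 sense flips]
mesh 1 [52T→51T]: running ratio 52/51, sense −
mesh 2 [40T→46T]: running ratio 1040/1173, sense +
mesh 3 [68T→68T]: running ratio 1040/1173, sense −
ω_out/ω_in = -1040/1173

-1040/1173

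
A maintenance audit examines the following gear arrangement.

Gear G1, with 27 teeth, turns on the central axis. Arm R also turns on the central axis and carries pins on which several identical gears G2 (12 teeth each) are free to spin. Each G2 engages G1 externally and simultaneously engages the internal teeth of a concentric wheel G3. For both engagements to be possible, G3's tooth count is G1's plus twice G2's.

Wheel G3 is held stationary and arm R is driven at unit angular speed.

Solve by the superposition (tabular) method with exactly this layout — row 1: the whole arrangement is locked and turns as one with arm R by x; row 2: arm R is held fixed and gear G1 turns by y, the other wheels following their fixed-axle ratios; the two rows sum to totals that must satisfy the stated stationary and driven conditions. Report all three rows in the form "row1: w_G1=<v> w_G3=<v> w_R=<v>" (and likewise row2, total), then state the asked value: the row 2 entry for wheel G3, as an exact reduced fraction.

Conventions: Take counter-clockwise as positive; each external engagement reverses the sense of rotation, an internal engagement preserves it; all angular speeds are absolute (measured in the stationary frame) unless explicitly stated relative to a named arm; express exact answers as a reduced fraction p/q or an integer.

recognized (axles ride arm R): planetary set, 27/12/51 teeth
row 1 (train locked, turned with arm): all members turn x
superposition row 2 [arm held]: sun y, ring −(27/51)·y, arm 0
boundary: total ω_ring = x − (27/51)·y = 0 and total ω_arm = x = 1  ⇒  y = 17/9, x = 1
row 2 ring = −(27/51)·17/9 = -1
totals (row 1 + row 2): sun 1 + 17/9 = 26/9, ring 1 + (-1) = 0, arm 1 + 0 = 1
asked cell (row2, ring) = -1

row1: w_G1=1 w_G3=1 w_R=1
row2: w_G1=17/9 w_G3=-1 w_R=0
total: w_G1=26/9 w_G3=0 w_R=1
asked value: -1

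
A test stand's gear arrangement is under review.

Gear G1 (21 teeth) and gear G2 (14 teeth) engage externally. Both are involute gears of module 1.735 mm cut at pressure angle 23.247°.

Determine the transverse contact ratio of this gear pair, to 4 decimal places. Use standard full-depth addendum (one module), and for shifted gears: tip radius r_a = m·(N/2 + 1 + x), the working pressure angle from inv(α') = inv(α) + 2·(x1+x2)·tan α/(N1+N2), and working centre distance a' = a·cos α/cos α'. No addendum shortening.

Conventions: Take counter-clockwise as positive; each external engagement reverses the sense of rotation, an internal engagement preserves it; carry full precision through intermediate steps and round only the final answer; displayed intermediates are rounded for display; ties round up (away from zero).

topology: single-mesh involute geometry — m = 1.735, 21T/14T pair
base radii: r_b1 = 16.738455, r_b2 = 11.158970
tip radii: r_a1 = 19.952500, r_a2 = 13.880000
no profile shift: α' = α, a' = a
action lengths: √(r_a1²−r_b1²) = 10.859391, √(r_a2²−r_b2²) = 8.254198
base pitch p_b = π·m·cos α = 5.008134
CR = (10.859391 + 8.254198 − 30.362500·sin 23.24700°)/5.008134 = 1.423612
contact ratio ≈ 1.4236

1.4236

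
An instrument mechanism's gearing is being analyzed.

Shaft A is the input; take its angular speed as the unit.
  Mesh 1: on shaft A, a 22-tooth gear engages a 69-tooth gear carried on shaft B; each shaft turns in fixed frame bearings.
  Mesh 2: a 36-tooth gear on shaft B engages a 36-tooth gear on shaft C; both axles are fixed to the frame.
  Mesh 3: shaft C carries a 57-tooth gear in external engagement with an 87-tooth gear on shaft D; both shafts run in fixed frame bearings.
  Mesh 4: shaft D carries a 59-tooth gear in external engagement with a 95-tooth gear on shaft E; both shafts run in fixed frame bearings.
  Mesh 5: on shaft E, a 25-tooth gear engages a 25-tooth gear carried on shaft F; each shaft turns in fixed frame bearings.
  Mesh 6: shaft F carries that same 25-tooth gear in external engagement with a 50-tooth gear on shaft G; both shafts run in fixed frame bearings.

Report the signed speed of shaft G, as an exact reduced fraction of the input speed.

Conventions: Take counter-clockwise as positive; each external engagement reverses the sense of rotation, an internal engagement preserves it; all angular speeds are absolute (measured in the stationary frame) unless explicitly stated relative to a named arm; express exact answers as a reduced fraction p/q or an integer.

6-mesh fixed-axis compound train (all bearings frame-fixed)
mesh 1 [22T→69T]: |ω|/ω_in = 1×22/69 = 22/69, sense flips to −
mesh 2 [36T→36T]: |ω|/ω_in = (22/69)×36/36 = 22/69, sense flips to +
mesh 3 [57T→87T]: |ω|/ω_in = (22/69)×57/87 = 418/2001, sense flips to −
mesh 4 [59T→95T]: |ω|/ω_in = (418/2001)×59/95 = 1298/10005, sense flips to +
mesh 5 [25T→25T]: |ω|/ω_in = (1298/10005)×25/25 = 1298/10005, sense flips to −
mesh 6 [25T→50T]: |ω|/ω_in = (1298/10005)×25/50 = 649/10005, sense flips to +
signed output speed (× input speed) = 649/10005

649/10005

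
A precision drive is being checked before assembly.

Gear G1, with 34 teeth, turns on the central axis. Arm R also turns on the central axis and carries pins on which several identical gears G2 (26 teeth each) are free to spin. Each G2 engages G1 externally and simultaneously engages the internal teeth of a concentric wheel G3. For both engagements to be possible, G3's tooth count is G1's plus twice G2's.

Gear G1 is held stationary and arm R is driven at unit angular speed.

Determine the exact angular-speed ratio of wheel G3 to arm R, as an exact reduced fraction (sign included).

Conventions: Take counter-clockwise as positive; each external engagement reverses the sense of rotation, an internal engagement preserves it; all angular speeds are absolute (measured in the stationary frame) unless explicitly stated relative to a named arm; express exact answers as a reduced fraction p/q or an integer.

class = planetary set [G3 = 34+2·26 = 86; Willis about the carrier]
ring teeth: 34 + 2·26 = 86
34(ω_sun−ω_arm) = −86(ω_ring−ω_arm),  ω_sun = 0, ω_arm = 1
ω_ring = 1 − (34/86)(0−1) = 60/43
ω_out/ω_in = 60/43

60/43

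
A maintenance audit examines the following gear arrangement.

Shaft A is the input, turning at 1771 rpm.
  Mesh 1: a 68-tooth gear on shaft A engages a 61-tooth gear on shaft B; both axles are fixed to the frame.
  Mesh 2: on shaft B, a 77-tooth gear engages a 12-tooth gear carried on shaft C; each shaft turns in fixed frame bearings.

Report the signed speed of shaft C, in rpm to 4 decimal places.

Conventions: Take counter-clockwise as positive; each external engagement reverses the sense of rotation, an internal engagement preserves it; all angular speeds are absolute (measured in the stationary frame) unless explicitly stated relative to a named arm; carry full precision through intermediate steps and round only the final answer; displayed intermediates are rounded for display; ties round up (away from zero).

+12667.9727 rpm

2-mesh fixed-axis compound train (all bearings frame-fixed)
mesh 1 [68T→61T]: ω = 1771.0000×68/61 = 1974.2295 rpm, sense flips to −
mesh 2 [77T→12T]: ω = 1974.2295×77/12 = 12667.9727 rpm, sense flips to +
signed output speed = +12667.9727 rpm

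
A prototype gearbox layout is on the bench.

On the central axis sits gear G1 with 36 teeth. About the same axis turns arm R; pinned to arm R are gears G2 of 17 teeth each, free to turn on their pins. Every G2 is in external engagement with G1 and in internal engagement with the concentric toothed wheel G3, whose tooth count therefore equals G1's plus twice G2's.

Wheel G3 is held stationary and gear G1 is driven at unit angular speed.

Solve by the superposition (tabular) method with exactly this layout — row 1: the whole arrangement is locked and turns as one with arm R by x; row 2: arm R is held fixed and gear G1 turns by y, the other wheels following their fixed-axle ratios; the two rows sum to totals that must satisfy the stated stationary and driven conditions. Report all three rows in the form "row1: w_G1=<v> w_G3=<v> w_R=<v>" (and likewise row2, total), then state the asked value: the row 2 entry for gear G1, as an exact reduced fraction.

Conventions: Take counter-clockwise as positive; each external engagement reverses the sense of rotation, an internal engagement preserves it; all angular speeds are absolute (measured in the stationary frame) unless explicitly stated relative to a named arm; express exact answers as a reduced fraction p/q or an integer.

row1: w_G1=18/53 w_G3=18/53 w_R=18/53
row2: w_G1=35/53 w_G3=-18/53 w_R=0
total: w_G1=1 w_G3=0 w_R=18/53
asked value: 35/53

class = planetary set [G3 = 36+2·17 = 70; Willis about the carrier]
superposition row 1 [locked train]: every member turns x
row 2 — arm fixed, fixed-axis ratios: sun y, ring −(36/70)·y, arm 0
boundary: total ω_ring = x − (36/70)·y = 0 and total ω_sun = x + y = 1  ⇒  y = 35/53, x = 18/53
row 2 ring = −(36/70)·35/53 = -18/53
totals (row 1 + row 2): sun 18/53 + 35/53 = 1, ring 18/53 + (-18/53) = 0, arm 18/53 + 0 = 18/53
asked cell (row2, sun) = 35/53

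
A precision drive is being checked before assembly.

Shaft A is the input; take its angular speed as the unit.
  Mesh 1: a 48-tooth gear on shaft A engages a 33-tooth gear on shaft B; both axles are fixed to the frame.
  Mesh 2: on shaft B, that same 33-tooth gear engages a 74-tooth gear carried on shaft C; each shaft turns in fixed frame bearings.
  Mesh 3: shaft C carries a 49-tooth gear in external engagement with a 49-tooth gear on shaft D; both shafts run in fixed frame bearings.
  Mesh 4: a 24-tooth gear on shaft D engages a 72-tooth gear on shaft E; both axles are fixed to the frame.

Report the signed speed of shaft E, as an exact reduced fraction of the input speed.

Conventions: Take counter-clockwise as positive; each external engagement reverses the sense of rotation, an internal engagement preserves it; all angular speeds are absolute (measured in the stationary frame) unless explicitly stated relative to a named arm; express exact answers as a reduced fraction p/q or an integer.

4-mesh fixed-axis compound train (all bearings frame-fixed)
mesh 1 [48T→33T]: |ω|/ω_in = 1×48/33 = 16/11, sense flips to −
mesh 2 [33T→74T]: |ω|/ω_in = (16/11)×33/74 = 24/37, sense flips to +
mesh 3 [49T→49T]: |ω|/ω_in = (24/37)×49/49 = 24/37, sense flips to −
mesh 4 [24T→72T]: |ω|/ω_in = (24/37)×24/72 = 8/37, sense flips to +
signed output speed (× input speed) = 8/37

8/37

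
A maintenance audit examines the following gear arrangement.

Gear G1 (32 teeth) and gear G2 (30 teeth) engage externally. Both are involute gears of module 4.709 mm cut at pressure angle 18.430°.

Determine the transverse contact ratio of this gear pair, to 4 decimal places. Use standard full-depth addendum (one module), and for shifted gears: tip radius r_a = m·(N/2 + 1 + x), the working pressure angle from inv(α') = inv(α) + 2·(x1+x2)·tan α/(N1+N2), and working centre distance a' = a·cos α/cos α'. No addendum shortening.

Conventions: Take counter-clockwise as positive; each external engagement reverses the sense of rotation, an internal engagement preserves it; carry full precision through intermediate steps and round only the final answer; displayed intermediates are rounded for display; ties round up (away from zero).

recognized (one external pair, fixed centres): single-mesh tooth geometry, m = 4.709, N1 = 32, N2 = 30
base radii: r_b1 = 71.479652, r_b2 = 67.012174
tip radii: r_a1 = 80.053000, r_a2 = 75.344000
no profile shift: α' = α, a' = a
action lengths: √(r_a1²−r_b1²) = 36.043615, √(r_a2²−r_b2²) = 34.439612
base pitch p_b = π·m·cos α = 14.034997
CR = (36.043615 + 34.439612 − 145.979000·sin 18.43000°)/14.034997 = 1.733707
contact ratio ≈ 1.7337

1.7337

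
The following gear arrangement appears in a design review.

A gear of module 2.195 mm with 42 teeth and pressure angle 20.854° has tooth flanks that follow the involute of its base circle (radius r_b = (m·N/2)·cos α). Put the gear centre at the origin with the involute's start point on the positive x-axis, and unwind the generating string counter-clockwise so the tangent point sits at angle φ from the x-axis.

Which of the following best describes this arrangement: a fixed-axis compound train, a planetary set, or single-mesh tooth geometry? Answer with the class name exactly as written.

single-mesh tooth geometry

recognized (one wheel, involute flank): single-mesh tooth geometry, m = 2.195, N = 42
classification: single-mesh tooth geometry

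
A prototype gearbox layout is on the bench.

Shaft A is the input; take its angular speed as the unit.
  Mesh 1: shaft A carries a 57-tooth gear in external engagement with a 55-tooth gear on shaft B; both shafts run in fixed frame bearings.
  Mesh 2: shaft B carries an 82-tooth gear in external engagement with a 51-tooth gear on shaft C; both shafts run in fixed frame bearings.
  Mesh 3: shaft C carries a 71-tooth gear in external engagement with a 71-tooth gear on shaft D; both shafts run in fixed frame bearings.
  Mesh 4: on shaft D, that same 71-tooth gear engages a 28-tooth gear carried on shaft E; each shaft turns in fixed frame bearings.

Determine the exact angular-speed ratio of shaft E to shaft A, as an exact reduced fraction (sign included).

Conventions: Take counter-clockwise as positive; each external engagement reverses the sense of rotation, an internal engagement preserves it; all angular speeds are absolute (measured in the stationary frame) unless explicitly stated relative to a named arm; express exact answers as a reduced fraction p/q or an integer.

55309/13090

class = fixed-axis compound train [4 meshes; 4 ratios multiply, 4 sense flips]
mesh 1 [57T→55T]: running ratio 57/55, sense −
mesh 2 [82T→51T]: running ratio 1558/935, sense +
mesh 3 [71T→71T]: running ratio 1558/935, sense −
mesh 4 [71T→28T]: running ratio 55309/13090, sense +
ω_out/ω_in = 55309/13090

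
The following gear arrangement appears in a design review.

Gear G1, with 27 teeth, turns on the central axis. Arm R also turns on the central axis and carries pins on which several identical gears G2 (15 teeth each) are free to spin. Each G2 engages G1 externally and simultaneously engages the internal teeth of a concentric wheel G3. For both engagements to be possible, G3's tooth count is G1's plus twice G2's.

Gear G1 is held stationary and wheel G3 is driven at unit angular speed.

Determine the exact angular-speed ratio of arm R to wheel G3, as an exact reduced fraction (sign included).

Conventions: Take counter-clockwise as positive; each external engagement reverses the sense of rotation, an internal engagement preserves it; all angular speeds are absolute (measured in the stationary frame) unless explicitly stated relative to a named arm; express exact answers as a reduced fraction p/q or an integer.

class = planetary set [G3 = 27+2·15 = 57; Willis about the carrier]
ring teeth: 27 + 2·15 = 57
27(ω_sun−ω_arm) = −57(ω_ring−ω_arm),  ω_sun = 0, ω_ring = 1
27(0−ω_arm) = −57(1−ω_arm)  ⇒  84·ω_arm = 57  ⇒  ω_arm = 19/28
ω_out/ω_in = 19/28

19/28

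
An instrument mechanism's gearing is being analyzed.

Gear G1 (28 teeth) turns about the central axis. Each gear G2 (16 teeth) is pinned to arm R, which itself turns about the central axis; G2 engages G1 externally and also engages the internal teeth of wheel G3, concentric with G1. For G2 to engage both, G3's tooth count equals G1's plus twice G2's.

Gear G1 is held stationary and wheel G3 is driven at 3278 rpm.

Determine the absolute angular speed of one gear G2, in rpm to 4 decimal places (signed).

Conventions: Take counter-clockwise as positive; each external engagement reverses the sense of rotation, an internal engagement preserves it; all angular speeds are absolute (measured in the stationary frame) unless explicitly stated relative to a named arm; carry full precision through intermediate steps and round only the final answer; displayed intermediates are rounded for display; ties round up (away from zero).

planetary set (28T centre, 16T on arm, 60T internal) — Willis relation
normalise by the input: solve with ω_ring = 1, then scale by 3278 rpm
ring teeth: 28 + 2·16 = 60
28(ω_sun−ω_arm) = −60(ω_ring−ω_arm),  ω_sun = 0, ω_ring = 1
28(0−ω_arm) = −60(1−ω_arm)  ⇒  88·ω_arm = 60  ⇒  ω_arm = 15/22
sun–planet mesh: 28·(0−15/22) = −16·(ω_p−ω_arm)  ⇒  ω_p−ω_arm = 105/88
ω_p = 15/22 + 105/88 = 15/8
scale: ω_p = 15/8 × 3278 rpm = +6146.2500 rpm

+6146.2500 rpm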